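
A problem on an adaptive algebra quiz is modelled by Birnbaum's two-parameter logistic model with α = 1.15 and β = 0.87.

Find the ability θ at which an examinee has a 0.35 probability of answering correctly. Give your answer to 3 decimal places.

0.332

P(θ) = 1 / (1 + exp(−α(θ − β)))
logit = ln(0.3500/0.6500) = -0.6190
θ = β + logit/(α) = 0.87 + (-0.6190)/1.1500 = 0.3317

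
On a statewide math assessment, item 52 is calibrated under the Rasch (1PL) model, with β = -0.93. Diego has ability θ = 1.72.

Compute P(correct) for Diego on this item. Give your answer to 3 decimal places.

P(θ) = 1 / (1 + exp(−(θ − β)))
Exponent: (1.72 − (-0.93)) = 2.6500
1/(1 + e^{-2.6500}) = 0.9340
P = 0.9340

0.934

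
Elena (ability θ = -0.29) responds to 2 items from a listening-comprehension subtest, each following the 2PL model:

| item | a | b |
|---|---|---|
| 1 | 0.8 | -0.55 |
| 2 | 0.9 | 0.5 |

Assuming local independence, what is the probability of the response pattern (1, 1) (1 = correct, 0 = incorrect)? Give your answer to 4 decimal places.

0.1818

P(θ) = 1 / (1 + exp(−a(θ − b)))
P_1 = 1/(1+e^{-0.2080}) = 0.5518
P_2 = 1/(1+e^{0.7110}) = 0.3294
L = P_1 × P_2 = 0.5518 × 0.3294 = 0.18176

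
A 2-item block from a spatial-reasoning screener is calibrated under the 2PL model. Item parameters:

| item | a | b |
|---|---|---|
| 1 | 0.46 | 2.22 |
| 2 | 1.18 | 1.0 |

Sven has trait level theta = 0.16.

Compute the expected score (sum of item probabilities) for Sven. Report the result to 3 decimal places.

0.550

P(theta) = 1 / (1 + exp(−a(theta − b)))
P_1 = 1/(1+e^{0.9476}) = 0.2794
P_2 = 1/(1+e^{0.9912}) = 0.2707
E[score] = 0.2794 + 0.2707 = 0.5500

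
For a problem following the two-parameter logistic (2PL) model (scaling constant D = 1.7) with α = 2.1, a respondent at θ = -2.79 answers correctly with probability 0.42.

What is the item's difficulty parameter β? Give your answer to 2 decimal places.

-2.70

P(θ) = 1 / (1 + exp(−D·α(θ − β)))
logit(0.42) = ln(0.42/0.58) = -0.3228
β = θ − logit/(1.7·α) = -2.79 − (-0.3228)/3.5700 = -2.6996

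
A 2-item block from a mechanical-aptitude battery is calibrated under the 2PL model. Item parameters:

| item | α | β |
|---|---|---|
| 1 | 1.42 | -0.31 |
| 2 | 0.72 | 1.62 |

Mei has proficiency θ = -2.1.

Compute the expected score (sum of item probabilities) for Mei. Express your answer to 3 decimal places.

0.137

P(θ) = 1 / (1 + exp(−α(θ − β)))
P_1 = 1/(1+e^{2.5418}) = 0.0730
P_2 = 1/(1+e^{2.6784}) = 0.0643
E[score] = 0.0730 + 0.0643 = 0.1372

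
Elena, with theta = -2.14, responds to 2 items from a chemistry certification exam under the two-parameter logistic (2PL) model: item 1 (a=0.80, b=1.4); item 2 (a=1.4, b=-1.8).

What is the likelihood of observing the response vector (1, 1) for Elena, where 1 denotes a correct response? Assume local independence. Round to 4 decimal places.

0.0213

P(theta) = 1 / (1 + exp(−a(theta − b)))
P_1 = 1/(1+e^{2.8320}) = 0.0556
P_2 = 1/(1+e^{0.4760}) = 0.3832
L = P_1 × P_2 = 0.0556 × 0.3832 = 0.02131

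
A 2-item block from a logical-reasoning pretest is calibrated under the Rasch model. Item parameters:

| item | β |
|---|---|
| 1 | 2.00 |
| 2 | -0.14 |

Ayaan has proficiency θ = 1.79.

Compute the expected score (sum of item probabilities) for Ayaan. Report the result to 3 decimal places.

P(θ) = 1 / (1 + exp(−(θ − β)))
P_1 = 1/(1+e^{0.2100}) = 0.4477
P_2 = 1/(1+e^{-1.9300}) = 0.8732
E[score] = 0.4477 + 0.8732 = 1.3209

1.321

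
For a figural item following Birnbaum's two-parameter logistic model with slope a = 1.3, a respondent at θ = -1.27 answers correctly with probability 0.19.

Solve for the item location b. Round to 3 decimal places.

-0.155

P(θ) = 1 / (1 + exp(−a(θ − b)))
logit(0.19) = ln(0.19/0.81) = -1.4500
b = θ − logit/(a) = -1.27 − (-1.4500)/1.3000 = -0.1546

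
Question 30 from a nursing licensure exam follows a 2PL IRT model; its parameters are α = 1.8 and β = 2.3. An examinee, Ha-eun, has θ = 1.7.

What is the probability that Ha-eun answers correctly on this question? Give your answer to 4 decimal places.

0.2535

P(θ) = 1 / (1 + exp(−α(θ − β)))
Exponent: 1.8 × (1.7 − 2.3) = -1.0800
1/(1 + e^{1.0800}) = 0.2535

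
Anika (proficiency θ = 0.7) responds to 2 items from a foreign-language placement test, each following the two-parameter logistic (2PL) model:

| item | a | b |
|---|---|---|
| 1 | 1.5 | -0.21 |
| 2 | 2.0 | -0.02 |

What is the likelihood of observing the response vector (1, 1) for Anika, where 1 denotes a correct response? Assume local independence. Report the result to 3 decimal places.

P(θ) = 1 / (1 + exp(−a(θ − b)))
P_1 = 1/(1+e^{-1.3650}) = 0.7966
P_2 = 1/(1+e^{-1.4400}) = 0.8085
L = P_1 × P_2 = 0.7966 × 0.8085 = 0.64399

0.644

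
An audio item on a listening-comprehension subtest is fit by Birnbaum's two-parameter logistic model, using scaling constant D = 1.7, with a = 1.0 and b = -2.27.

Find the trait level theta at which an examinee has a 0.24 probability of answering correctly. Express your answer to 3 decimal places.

P(theta) = 1 / (1 + exp(−D·a(theta − b)))
logit = ln(0.2400/0.7600) = -1.1527
theta = b + logit/(1.7·a) = -2.27 + (-1.1527)/1.7000 = -2.9480

-2.948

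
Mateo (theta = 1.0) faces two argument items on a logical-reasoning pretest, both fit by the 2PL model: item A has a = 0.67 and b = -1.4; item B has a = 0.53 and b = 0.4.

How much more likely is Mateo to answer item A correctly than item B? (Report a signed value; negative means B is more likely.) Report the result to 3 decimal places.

0.254

P(theta) = 1 / (1 + exp(−a(theta − b)))
P_A = 0.8331
P_B = 0.5788
P_A − P_B = 0.2543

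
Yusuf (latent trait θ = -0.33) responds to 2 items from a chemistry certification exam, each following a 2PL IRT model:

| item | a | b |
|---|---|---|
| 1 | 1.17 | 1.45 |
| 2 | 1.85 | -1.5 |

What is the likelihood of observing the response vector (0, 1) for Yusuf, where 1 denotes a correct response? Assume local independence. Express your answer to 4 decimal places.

P(θ) = 1 / (1 + exp(−a(θ − b)))
P_1 = 1/(1+e^{2.0826}) = 0.1108
P_2 = 1/(1+e^{-2.1645}) = 0.8970
L = (1−P_1) × P_2 = 0.8892 × 0.8970 = 0.79763

0.7976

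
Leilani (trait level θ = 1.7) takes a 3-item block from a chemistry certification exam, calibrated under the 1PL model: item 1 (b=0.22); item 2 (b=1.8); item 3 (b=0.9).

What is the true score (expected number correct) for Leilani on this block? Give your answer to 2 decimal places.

P(θ) = 1 / (1 + exp(−(θ − b)))
P_1 = 1/(1+e^{-1.4800}) = 0.8146
P_2 = 1/(1+e^{0.1000}) = 0.4750
P_3 = 1/(1+e^{-0.8000}) = 0.6900
E[score] = 0.8146 + 0.4750 + 0.6900 = 1.9796

1.98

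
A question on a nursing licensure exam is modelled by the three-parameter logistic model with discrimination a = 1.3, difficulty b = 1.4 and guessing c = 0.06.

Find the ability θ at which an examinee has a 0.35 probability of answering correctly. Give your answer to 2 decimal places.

P(θ) = c + (1 − c) · 1 / (1 + exp(−a(θ − b)))
Remove guessing floor: (0.35 − 0.06)/(1 − 0.06) = 0.3085
logit = ln(0.3085/0.6915) = -0.8071
θ = b + logit/(a) = 1.4 + (-0.8071)/1.3000 = 0.7792

0.78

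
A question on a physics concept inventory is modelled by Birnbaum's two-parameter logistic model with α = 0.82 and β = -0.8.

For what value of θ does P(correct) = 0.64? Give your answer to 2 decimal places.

P(θ) = 1 / (1 + exp(−α(θ − β)))
logit = ln(0.6400/0.3600) = 0.5754
θ = β + logit/(α) = -0.8 + 0.5754/0.8200 = -0.0983

-0.10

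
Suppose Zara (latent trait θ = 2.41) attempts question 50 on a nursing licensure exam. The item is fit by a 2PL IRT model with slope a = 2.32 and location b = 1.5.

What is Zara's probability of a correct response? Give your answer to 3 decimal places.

P(θ) = 1 / (1 + exp(−a(θ − b)))
Exponent: 2.32 × (2.41 − 1.5) = 2.1112
1/(1 + e^{-2.1112}) = 0.8920

0.892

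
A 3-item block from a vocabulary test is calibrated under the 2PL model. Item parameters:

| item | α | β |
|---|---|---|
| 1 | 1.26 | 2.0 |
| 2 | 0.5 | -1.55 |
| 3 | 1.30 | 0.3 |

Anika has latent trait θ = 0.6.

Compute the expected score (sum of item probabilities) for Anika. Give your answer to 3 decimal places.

P(θ) = 1 / (1 + exp(−α(θ − β)))
P_1 = 1/(1+e^{1.7640}) = 0.1463
P_2 = 1/(1+e^{-1.0750}) = 0.7455
P_3 = 1/(1+e^{-0.3900}) = 0.5963
E[score] = 0.1463 + 0.7455 + 0.5963 = 1.4881

1.488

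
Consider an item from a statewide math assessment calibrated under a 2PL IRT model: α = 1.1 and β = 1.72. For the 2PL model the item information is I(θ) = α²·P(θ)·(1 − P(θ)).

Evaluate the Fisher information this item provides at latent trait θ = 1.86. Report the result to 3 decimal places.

0.301

P = 1/(1+e^{-0.1540}) = 0.5384
P(1−P) = 0.5384 × 0.4616 = 0.2485
I = α² × P(1−P) = 1.1² × 0.2485 = 0.30071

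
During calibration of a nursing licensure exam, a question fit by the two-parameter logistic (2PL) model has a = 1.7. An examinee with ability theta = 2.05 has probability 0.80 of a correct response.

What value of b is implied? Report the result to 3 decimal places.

P(theta) = 1 / (1 + exp(−a(theta − b)))
logit(0.80) = ln(0.80/0.20) = 1.3863
b = theta − logit/(a) = 2.05 − 1.3863/1.7000 = 1.2345

1.235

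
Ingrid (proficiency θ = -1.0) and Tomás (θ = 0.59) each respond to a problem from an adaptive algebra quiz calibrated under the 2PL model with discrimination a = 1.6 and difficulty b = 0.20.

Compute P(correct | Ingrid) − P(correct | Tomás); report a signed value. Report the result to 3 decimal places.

-0.523

P(θ) = 1 / (1 + exp(−a(θ − b)))
P(Ingrid) = 0.1279  [exponent -1.9200]
P(Tomás) = 0.6511  [exponent 0.6240]
Difference = 0.1279 − 0.6511 = -0.5233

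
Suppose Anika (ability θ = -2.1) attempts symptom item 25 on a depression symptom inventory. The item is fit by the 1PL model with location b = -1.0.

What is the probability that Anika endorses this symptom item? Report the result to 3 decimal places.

P(θ) = 1 / (1 + exp(−(θ − b)))
Exponent: (-2.1 − (-1.0)) = -1.1000
1/(1 + e^{1.1000}) = 0.2497
P = 0.2497

0.250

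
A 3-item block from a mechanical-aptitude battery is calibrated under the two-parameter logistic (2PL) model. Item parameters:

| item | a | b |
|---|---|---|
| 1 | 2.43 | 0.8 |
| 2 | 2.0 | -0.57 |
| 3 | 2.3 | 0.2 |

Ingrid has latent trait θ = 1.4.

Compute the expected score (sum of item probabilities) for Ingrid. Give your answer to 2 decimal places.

P(θ) = 1 / (1 + exp(−a(θ − b)))
P_1 = 1/(1+e^{-1.4580}) = 0.8112
P_2 = 1/(1+e^{-3.9400}) = 0.9809
P_3 = 1/(1+e^{-2.7600}) = 0.9405
E[score] = 0.8112 + 0.9809 + 0.9405 = 2.7326

2.73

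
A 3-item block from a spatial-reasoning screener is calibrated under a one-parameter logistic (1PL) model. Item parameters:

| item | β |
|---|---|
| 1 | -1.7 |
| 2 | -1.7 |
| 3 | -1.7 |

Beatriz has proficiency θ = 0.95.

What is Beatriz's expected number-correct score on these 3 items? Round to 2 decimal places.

2.80

P(θ) = 1 / (1 + exp(−(θ − β)))
P_1 = 1/(1+e^{-2.6500}) = 0.9340
P_2 = 1/(1+e^{-2.6500}) = 0.9340
P_3 = 1/(1+e^{-2.6500}) = 0.9340
E[score] = 0.9340 + 0.9340 + 0.9340 = 2.8020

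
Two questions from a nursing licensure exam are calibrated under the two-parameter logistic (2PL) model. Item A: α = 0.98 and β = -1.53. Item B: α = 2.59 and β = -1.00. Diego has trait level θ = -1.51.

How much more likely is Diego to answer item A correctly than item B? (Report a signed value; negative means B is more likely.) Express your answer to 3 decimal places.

P(θ) = 1 / (1 + exp(−α(θ − β)))
P_A = 0.5049
P_B = 0.2107
P_A − P_B = 0.2942

0.294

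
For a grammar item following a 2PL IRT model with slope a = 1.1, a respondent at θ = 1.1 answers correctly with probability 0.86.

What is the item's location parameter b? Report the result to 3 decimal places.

P(θ) = 1 / (1 + exp(−a(θ − b)))
logit(0.86) = ln(0.86/0.14) = 1.8153
b = θ − logit/(a) = 1.1 − 1.8153/1.1000 = -0.5503

-0.550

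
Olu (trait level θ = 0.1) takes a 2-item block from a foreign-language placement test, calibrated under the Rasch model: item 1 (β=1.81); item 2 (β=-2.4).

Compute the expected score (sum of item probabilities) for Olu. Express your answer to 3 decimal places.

P(θ) = 1 / (1 + exp(−(θ − β)))
P_1 = 1/(1+e^{1.7100}) = 0.1532
P_2 = 1/(1+e^{-2.5000}) = 0.9241
E[score] = 0.1532 + 0.9241 = 1.0773

1.077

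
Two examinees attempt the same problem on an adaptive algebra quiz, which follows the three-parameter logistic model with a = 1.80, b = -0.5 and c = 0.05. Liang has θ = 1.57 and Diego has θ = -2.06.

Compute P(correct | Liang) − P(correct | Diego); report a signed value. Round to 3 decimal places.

P(θ) = c + (1 − c) · 1 / (1 + exp(−a(θ − b)))
P(Liang) = 0.9777  [exponent 3.7260]
P(Diego) = 0.1040  [exponent -2.8080]
Difference = 0.9777 − 0.1040 = 0.8736

0.874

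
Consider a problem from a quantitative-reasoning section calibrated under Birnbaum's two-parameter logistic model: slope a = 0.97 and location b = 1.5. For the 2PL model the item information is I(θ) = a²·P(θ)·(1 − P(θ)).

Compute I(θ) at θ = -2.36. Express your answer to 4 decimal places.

P = 1/(1+e^{3.7442}) = 0.0231
P(1−P) = 0.0231 × 0.9769 = 0.0226
I = a² × P(1−P) = 0.97² × 0.0226 = 0.02124

0.0212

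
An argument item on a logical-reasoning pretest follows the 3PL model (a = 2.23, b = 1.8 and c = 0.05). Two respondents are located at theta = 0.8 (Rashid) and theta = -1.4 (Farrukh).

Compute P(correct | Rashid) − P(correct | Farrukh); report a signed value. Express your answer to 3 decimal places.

P(theta) = c + (1 − c) · 1 / (1 + exp(−a(theta − b)))
P(Rashid) = 0.1422  [exponent -2.2300]
P(Farrukh) = 0.0508  [exponent -7.1360]
Difference = 0.1422 − 0.0508 = 0.0915

0.091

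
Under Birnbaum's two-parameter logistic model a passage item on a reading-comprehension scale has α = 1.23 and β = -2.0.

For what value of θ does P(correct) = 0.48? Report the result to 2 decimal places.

P(θ) = 1 / (1 + exp(−α(θ − β)))
logit = ln(0.4800/0.5200) = -0.0800
θ = β + logit/(α) = -2.0 + (-0.0800)/1.2300 = -2.0651

-2.07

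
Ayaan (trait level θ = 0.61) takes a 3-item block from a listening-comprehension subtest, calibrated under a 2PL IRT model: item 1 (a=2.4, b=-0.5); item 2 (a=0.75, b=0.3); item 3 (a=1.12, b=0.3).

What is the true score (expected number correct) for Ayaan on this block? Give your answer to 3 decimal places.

P(θ) = 1 / (1 + exp(−a(θ − b)))
P_1 = 1/(1+e^{-2.6640}) = 0.9349
P_2 = 1/(1+e^{-0.2325}) = 0.5579
P_3 = 1/(1+e^{-0.3472}) = 0.5859
E[score] = 0.9349 + 0.5579 + 0.5859 = 2.0787

2.079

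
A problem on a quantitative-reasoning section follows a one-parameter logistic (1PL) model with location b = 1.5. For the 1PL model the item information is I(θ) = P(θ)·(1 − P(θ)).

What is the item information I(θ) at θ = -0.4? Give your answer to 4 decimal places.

0.1132

P = 1/(1+e^{1.9000}) = 0.1301
P(1−P) = 0.1301 × 0.8699 = 0.1132
I = P(1−P) = 0.11318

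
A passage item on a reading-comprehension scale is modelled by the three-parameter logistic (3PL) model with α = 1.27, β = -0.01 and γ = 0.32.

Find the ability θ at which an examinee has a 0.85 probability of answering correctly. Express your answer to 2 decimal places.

0.98

P(θ) = γ + (1 − γ) · 1 / (1 + exp(−α(θ − β)))
Remove guessing floor: (0.85 − 0.32)/(1 − 0.32) = 0.7794
logit = ln(0.7794/0.2206) = 1.2622
θ = β + logit/(α) = -0.01 + 1.2622/1.2700 = 0.9839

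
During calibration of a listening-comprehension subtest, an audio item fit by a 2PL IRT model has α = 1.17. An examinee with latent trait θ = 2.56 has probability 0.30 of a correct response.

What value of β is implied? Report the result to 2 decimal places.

P(θ) = 1 / (1 + exp(−α(θ − β)))
logit(0.30) = ln(0.30/0.70) = -0.8473
β = θ − logit/(α) = 2.56 − (-0.8473)/1.1700 = 3.2842

3.28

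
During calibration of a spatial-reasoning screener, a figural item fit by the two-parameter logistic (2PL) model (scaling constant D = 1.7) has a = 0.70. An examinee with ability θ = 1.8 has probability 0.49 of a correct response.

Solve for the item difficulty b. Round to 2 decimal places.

1.83

P(θ) = 1 / (1 + exp(−D·a(θ − b)))
logit(0.49) = ln(0.49/0.51) = -0.0400
b = θ − logit/(1.7·a) = 1.8 − (-0.0400)/1.1900 = 1.8336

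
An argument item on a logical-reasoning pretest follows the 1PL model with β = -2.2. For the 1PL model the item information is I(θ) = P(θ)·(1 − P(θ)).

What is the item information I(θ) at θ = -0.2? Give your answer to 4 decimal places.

P = 1/(1+e^{-2.0000}) = 0.8808
P(1−P) = 0.8808 × 0.1192 = 0.1050
I = P(1−P) = 0.10499

0.1050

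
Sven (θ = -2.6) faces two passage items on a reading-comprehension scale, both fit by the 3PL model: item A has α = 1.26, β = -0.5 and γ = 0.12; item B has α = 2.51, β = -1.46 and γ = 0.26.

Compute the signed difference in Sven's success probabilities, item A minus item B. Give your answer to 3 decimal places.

P(θ) = γ + (1 − γ) · 1 / (1 + exp(−α(θ − β)))
P_A = 0.1783
P_B = 0.3000
P_A − P_B = -0.1217

-0.122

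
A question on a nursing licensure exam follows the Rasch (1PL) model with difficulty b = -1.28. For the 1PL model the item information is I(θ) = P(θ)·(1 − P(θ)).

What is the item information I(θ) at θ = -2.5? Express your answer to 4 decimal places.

0.1760

P = 1/(1+e^{1.2200}) = 0.2279
P(1−P) = 0.2279 × 0.7721 = 0.1760
I = P(1−P) = 0.17598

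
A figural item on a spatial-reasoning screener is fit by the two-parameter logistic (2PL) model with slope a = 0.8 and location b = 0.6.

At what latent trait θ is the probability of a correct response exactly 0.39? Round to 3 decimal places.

P(θ) = 1 / (1 + exp(−a(θ − b)))
logit = ln(0.3900/0.6100) = -0.4473
θ = b + logit/(a) = 0.6 + (-0.4473)/0.8000 = 0.0409

0.041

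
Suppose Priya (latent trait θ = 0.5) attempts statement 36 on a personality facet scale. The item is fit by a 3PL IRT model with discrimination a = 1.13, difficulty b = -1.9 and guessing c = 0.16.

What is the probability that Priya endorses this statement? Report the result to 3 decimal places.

P(θ) = c + (1 − c) · 1 / (1 + exp(−a(θ − b)))
Exponent: 1.13 × (0.5 − (-1.9)) = 2.7120
1/(1 + e^{-2.7120}) = 0.9377
P = 0.16 + 0.84 × 0.9377 = 0.9477

0.948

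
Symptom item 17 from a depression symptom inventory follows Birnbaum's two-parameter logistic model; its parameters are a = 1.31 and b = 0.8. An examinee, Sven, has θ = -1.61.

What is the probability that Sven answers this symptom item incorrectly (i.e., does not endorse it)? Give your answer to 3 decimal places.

0.959

P(θ) = 1 / (1 + exp(−a(θ − b)))
Exponent: 1.31 × (-1.61 − 0.8) = -3.1571
1/(1 + e^{3.1571}) = 0.0408
P(incorrect) = 1 − 0.0408 = 0.9592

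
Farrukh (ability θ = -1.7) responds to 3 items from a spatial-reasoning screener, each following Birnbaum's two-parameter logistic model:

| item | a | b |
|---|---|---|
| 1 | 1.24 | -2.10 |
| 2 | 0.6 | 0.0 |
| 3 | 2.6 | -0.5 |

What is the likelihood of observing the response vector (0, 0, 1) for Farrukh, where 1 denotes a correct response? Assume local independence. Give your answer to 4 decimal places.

0.0118

P(θ) = 1 / (1 + exp(−a(θ − b)))
P_1 = 1/(1+e^{-0.4960}) = 0.6215
P_2 = 1/(1+e^{1.0200}) = 0.2650
P_3 = 1/(1+e^{3.1200}) = 0.0423
L = (1−P_1) × (1−P_2) × P_3 = 0.3785 × 0.7350 × 0.0423 = 0.01176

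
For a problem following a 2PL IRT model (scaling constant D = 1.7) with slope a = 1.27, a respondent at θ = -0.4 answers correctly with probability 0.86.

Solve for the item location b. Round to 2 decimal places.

P(θ) = 1 / (1 + exp(−D·a(θ − b)))
logit(0.86) = ln(0.86/0.14) = 1.8153
b = θ − logit/(1.7·a) = -0.4 − 1.8153/2.1590 = -1.2408

-1.24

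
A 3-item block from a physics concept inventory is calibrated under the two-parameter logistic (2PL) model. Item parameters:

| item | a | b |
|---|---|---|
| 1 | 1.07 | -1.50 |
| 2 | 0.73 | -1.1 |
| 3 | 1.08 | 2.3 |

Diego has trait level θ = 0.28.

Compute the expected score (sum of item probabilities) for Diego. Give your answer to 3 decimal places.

P(θ) = 1 / (1 + exp(−a(θ − b)))
P_1 = 1/(1+e^{-1.9046}) = 0.8704
P_2 = 1/(1+e^{-1.0074}) = 0.7325
P_3 = 1/(1+e^{2.1816}) = 0.1014
E[score] = 0.8704 + 0.7325 + 0.1014 = 1.7043

1.704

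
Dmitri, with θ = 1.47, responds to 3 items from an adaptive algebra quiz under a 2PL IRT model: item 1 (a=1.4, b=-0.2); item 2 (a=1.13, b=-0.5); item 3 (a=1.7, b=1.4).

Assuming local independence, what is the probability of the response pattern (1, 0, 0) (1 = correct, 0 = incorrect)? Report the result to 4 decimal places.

P(θ) = 1 / (1 + exp(−a(θ − b)))
P_1 = 1/(1+e^{-2.3380}) = 0.9120
P_2 = 1/(1+e^{-2.2261}) = 0.9026
P_3 = 1/(1+e^{-0.1190}) = 0.5297
L = P_1 × (1−P_2) × (1−P_3) = 0.9120 × 0.0974 × 0.4703 = 0.04179

0.0418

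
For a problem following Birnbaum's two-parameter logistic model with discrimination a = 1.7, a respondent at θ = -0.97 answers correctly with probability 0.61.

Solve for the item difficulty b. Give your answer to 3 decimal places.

P(θ) = 1 / (1 + exp(−a(θ − b)))
logit(0.61) = ln(0.61/0.39) = 0.4473
b = θ − logit/(a) = -0.97 − 0.4473/1.7000 = -1.2331

-1.233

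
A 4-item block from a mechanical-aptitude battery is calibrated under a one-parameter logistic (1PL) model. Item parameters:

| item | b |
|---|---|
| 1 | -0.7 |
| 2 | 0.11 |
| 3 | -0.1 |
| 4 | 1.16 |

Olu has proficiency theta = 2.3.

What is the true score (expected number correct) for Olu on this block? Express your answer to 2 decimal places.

3.53

P(theta) = 1 / (1 + exp(−(theta − b)))
P_1 = 1/(1+e^{-3.0000}) = 0.9526
P_2 = 1/(1+e^{-2.1900}) = 0.8993
P_3 = 1/(1+e^{-2.4000}) = 0.9168
P_4 = 1/(1+e^{-1.1400}) = 0.7577
E[score] = 0.9526 + 0.8993 + 0.9168 + 0.7577 = 3.5264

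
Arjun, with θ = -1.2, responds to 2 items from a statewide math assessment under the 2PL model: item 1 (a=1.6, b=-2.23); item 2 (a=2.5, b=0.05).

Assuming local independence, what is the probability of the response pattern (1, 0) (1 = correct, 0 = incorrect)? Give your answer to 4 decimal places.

0.8033

P(θ) = 1 / (1 + exp(−a(θ − b)))
P_1 = 1/(1+e^{-1.6480}) = 0.8386
P_2 = 1/(1+e^{3.1250}) = 0.0421
L = P_1 × (1−P_2) = 0.8386 × 0.9579 = 0.80332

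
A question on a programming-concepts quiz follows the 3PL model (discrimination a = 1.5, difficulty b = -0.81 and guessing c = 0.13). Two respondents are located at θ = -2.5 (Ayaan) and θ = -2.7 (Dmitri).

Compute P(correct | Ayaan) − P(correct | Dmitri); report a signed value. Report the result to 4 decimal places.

0.0156

P(θ) = c + (1 − c) · 1 / (1 + exp(−a(θ − b)))
P(Ayaan) = 0.1939  [exponent -2.5350]
P(Dmitri) = 0.1783  [exponent -2.8350]
Difference = 0.1939 − 0.1783 = 0.0156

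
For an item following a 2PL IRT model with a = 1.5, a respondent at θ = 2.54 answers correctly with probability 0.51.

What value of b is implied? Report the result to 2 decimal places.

2.51

P(θ) = 1 / (1 + exp(−a(θ − b)))
logit(0.51) = ln(0.51/0.49) = 0.0400
b = θ − logit/(a) = 2.54 − 0.0400/1.5000 = 2.5133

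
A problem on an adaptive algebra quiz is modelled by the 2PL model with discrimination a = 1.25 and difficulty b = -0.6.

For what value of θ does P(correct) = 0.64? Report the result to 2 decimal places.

-0.14

P(θ) = 1 / (1 + exp(−a(θ − b)))
logit = ln(0.6400/0.3600) = 0.5754
θ = b + logit/(a) = -0.6 + 0.5754/1.2500 = -0.1397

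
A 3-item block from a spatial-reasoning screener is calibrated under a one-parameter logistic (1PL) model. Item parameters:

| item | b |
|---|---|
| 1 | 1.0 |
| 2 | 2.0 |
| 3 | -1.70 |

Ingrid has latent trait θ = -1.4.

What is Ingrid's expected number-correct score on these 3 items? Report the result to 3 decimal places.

P(θ) = 1 / (1 + exp(−(θ − b)))
P_1 = 1/(1+e^{2.4000}) = 0.0832
P_2 = 1/(1+e^{3.4000}) = 0.0323
P_3 = 1/(1+e^{-0.3000}) = 0.5744
E[score] = 0.0832 + 0.0323 + 0.5744 = 0.6899

0.690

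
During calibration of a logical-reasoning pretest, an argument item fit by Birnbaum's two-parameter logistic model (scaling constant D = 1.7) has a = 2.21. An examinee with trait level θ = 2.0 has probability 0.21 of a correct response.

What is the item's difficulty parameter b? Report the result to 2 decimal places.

2.35

P(θ) = 1 / (1 + exp(−D·a(θ − b)))
logit(0.21) = ln(0.21/0.79) = -1.3249
b = θ − logit/(1.7·a) = 2.0 − (-1.3249)/3.7570 = 2.3527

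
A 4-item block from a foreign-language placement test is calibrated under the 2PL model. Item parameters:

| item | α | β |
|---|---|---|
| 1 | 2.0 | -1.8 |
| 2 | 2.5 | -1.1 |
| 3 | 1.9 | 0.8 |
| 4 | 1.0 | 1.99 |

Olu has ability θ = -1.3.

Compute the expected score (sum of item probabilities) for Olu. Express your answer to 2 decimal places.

1.16

P(θ) = 1 / (1 + exp(−α(θ − β)))
P_1 = 1/(1+e^{-1.0000}) = 0.7311
P_2 = 1/(1+e^{0.5000}) = 0.3775
P_3 = 1/(1+e^{3.9900}) = 0.0182
P_4 = 1/(1+e^{3.2900}) = 0.0359
E[score] = 0.7311 + 0.3775 + 0.0182 + 0.0359 = 1.1627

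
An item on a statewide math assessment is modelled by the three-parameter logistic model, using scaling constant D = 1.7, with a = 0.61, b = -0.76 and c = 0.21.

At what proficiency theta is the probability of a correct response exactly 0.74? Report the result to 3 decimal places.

P(theta) = c + (1 − c) · 1 / (1 + exp(−D·a(theta − b)))
Remove guessing floor: (0.74 − 0.21)/(1 − 0.21) = 0.6709
logit = ln(0.6709/0.3291) = 0.7122
theta = b + logit/(1.7·a) = -0.76 + 0.7122/1.0370 = -0.0732

-0.073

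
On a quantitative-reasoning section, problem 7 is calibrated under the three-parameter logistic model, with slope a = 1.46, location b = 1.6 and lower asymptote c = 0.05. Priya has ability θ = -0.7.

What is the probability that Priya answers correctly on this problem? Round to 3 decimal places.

0.082

P(θ) = c + (1 − c) · 1 / (1 + exp(−a(θ − b)))
Exponent: 1.46 × (-0.7 − 1.6) = -3.3580
1/(1 + e^{3.3580}) = 0.0336
P = 0.05 + 0.95 × 0.0336 = 0.0820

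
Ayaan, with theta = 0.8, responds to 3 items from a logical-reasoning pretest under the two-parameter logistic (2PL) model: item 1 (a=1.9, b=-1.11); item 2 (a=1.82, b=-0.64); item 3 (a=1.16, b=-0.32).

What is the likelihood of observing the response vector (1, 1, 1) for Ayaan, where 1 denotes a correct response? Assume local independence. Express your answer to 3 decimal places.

0.713

P(theta) = 1 / (1 + exp(−a(theta − b)))
P_1 = 1/(1+e^{-3.6290}) = 0.9741
P_2 = 1/(1+e^{-2.6208}) = 0.9322
P_3 = 1/(1+e^{-1.2992}) = 0.7857
L = P_1 × P_2 × P_3 = 0.9741 × 0.9322 × 0.7857 = 0.71348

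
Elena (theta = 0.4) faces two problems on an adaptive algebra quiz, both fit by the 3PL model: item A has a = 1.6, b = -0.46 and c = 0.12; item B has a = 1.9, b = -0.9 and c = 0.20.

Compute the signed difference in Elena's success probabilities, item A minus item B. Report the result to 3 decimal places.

-0.115

P(theta) = c + (1 − c) · 1 / (1 + exp(−a(theta − b)))
P_A = 0.8225
P_B = 0.9376
P_A − P_B = -0.1151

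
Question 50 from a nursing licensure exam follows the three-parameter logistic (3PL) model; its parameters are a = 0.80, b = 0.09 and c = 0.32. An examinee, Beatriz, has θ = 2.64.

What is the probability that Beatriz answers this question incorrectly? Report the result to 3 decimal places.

P(θ) = c + (1 − c) · 1 / (1 + exp(−a(θ − b)))
Exponent: 0.80 × (2.64 − 0.09) = 2.0400
1/(1 + e^{-2.0400}) = 0.8849
P = 0.32 + 0.68 × 0.8849 = 0.9218
P(incorrect) = 1 − 0.9218 = 0.0782

0.078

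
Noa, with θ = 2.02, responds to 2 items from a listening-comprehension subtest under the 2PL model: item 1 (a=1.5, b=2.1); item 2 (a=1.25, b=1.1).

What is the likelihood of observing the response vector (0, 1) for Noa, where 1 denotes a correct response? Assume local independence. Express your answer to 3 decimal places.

0.403

P(θ) = 1 / (1 + exp(−a(θ − b)))
P_1 = 1/(1+e^{0.1200}) = 0.4700
P_2 = 1/(1+e^{-1.1500}) = 0.7595
L = (1−P_1) × P_2 = 0.5300 × 0.7595 = 0.40251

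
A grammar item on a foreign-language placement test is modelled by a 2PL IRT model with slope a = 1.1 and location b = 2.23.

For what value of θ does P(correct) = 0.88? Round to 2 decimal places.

4.04

P(θ) = 1 / (1 + exp(−a(θ − b)))
logit = ln(0.8800/0.1200) = 1.9924
θ = b + logit/(a) = 2.23 + 1.9924/1.1000 = 4.0413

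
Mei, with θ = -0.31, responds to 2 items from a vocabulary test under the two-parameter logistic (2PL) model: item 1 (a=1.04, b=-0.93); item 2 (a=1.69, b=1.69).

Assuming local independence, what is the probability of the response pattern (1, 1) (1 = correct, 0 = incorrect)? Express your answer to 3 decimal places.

P(θ) = 1 / (1 + exp(−a(θ − b)))
P_1 = 1/(1+e^{-0.6448}) = 0.6558
P_2 = 1/(1+e^{3.3800}) = 0.0329
L = P_1 × P_2 = 0.6558 × 0.0329 = 0.02159

0.022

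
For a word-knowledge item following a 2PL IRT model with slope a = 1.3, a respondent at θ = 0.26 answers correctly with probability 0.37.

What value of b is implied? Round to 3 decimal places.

0.669

P(θ) = 1 / (1 + exp(−a(θ − b)))
logit(0.37) = ln(0.37/0.63) = -0.5322
b = θ − logit/(a) = 0.26 − (-0.5322)/1.3000 = 0.6694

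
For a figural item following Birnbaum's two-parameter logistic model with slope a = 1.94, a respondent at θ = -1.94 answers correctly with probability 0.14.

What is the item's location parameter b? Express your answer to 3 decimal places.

-1.004

P(θ) = 1 / (1 + exp(−a(θ − b)))
logit(0.14) = ln(0.14/0.86) = -1.8153
b = θ − logit/(a) = -1.94 − (-1.8153)/1.9400 = -1.0043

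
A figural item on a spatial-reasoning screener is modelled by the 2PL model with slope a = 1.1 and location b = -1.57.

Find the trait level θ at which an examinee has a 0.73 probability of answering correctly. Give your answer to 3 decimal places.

-0.666

P(θ) = 1 / (1 + exp(−a(θ − b)))
logit = ln(0.7300/0.2700) = 0.9946
θ = b + logit/(a) = -1.57 + 0.9946/1.1000 = -0.6658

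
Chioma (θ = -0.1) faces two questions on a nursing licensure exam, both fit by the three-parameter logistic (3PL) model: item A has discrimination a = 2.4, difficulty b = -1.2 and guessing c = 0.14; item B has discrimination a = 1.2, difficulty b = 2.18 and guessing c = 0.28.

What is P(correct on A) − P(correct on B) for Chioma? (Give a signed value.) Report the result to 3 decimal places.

0.619

P(θ) = c + (1 − c) · 1 / (1 + exp(−a(θ − b)))
P_A = 0.9427
P_B = 0.3238
P_A − P_B = 0.6189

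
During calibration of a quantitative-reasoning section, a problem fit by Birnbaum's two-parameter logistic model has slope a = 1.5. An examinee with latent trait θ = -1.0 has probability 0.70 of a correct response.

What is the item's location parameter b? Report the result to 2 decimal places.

-1.56

P(θ) = 1 / (1 + exp(−a(θ − b)))
logit(0.70) = ln(0.70/0.30) = 0.8473
b = θ − logit/(a) = -1.0 − 0.8473/1.5000 = -1.5649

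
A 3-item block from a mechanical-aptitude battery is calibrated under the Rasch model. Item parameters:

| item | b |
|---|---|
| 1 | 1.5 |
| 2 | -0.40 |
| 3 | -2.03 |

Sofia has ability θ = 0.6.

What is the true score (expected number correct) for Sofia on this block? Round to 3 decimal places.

P(θ) = 1 / (1 + exp(−(θ − b)))
P_1 = 1/(1+e^{0.9000}) = 0.2891
P_2 = 1/(1+e^{-1.0000}) = 0.7311
P_3 = 1/(1+e^{-2.6300}) = 0.9328
E[score] = 0.2891 + 0.7311 + 0.9328 = 1.9529

1.953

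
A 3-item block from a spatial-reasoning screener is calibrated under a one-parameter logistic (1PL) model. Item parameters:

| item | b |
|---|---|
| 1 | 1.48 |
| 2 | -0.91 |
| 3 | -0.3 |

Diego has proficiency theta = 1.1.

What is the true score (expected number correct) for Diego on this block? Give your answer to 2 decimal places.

2.09

P(theta) = 1 / (1 + exp(−(theta − b)))
P_1 = 1/(1+e^{0.3800}) = 0.4061
P_2 = 1/(1+e^{-2.0100}) = 0.8818
P_3 = 1/(1+e^{-1.4000}) = 0.8022
E[score] = 0.4061 + 0.8818 + 0.8022 = 2.0902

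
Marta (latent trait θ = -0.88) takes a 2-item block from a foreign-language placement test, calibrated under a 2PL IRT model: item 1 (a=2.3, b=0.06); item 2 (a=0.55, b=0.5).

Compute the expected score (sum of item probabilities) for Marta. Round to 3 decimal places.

0.422

P(θ) = 1 / (1 + exp(−a(θ − b)))
P_1 = 1/(1+e^{2.1620}) = 0.1032
P_2 = 1/(1+e^{0.7590}) = 0.3189
E[score] = 0.1032 + 0.3189 = 0.4221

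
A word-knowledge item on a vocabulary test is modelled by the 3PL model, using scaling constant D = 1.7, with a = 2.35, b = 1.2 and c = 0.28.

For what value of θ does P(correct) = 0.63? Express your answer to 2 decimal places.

P(θ) = c + (1 − c) · 1 / (1 + exp(−D·a(θ − b)))
Remove guessing floor: (0.63 − 0.28)/(1 − 0.28) = 0.4861
logit = ln(0.4861/0.5139) = -0.0556
θ = b + logit/(1.7·a) = 1.2 + (-0.0556)/3.9950 = 1.1861

1.19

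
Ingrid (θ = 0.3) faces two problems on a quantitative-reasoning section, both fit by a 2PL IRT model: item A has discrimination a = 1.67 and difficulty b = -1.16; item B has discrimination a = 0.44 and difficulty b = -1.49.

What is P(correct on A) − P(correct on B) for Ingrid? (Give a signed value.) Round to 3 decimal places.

0.232

P(θ) = 1 / (1 + exp(−a(θ − b)))
P_A = 0.9197
P_B = 0.6873
P_A − P_B = 0.2324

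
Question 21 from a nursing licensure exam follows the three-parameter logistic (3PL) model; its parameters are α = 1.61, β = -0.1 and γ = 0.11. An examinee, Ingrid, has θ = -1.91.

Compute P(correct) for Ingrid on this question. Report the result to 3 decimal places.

P(θ) = γ + (1 − γ) · 1 / (1 + exp(−α(θ − β)))
Exponent: 1.61 × (-1.91 − (-0.1)) = -2.9141
1/(1 + e^{2.9141}) = 0.0515
P = 0.11 + 0.89 × 0.0515 = 0.1558

0.156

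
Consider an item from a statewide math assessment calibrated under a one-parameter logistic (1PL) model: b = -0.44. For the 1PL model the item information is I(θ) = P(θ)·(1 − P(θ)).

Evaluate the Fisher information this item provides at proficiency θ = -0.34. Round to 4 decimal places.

P = 1/(1+e^{-0.1000}) = 0.5250
P(1−P) = 0.5250 × 0.4750 = 0.2494
I = P(1−P) = 0.24938

0.2494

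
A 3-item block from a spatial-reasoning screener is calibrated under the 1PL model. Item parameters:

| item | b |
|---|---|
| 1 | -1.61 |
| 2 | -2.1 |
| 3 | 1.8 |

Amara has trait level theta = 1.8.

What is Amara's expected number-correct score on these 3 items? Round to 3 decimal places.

P(theta) = 1 / (1 + exp(−(theta − b)))
P_1 = 1/(1+e^{-3.4100}) = 0.9680
P_2 = 1/(1+e^{-3.9000}) = 0.9802
P_3 = 1/(1+e^{0.0000}) = 0.5000
E[score] = 0.9680 + 0.9802 + 0.5000 = 2.4482

2.448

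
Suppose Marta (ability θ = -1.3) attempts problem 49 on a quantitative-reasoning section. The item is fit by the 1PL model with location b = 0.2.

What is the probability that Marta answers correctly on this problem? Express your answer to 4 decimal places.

0.1824

P(θ) = 1 / (1 + exp(−(θ − b)))
Exponent: (-1.3 − 0.2) = -1.5000
1/(1 + e^{1.5000}) = 0.1824
P = 0.1824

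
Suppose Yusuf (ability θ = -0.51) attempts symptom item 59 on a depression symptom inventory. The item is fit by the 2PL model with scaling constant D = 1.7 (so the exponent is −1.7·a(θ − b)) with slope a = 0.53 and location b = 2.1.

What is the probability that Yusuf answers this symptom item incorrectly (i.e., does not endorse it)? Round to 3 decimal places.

0.913

P(θ) = 1 / (1 + exp(−D·a(θ − b)))
Exponent: 1.7 × 0.53 × (-0.51 − 2.1) = -2.3516
1/(1 + e^{2.3516}) = 0.0869
P = 0.0869
P(incorrect) = 1 − 0.0869 = 0.9131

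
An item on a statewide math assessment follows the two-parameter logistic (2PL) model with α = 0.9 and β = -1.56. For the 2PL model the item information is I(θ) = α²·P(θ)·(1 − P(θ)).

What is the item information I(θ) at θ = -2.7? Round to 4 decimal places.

0.1573

P = 1/(1+e^{1.0260}) = 0.2639
P(1−P) = 0.2639 × 0.7361 = 0.1942
I = α² × P(1−P) = 0.9² × 0.1942 = 0.15733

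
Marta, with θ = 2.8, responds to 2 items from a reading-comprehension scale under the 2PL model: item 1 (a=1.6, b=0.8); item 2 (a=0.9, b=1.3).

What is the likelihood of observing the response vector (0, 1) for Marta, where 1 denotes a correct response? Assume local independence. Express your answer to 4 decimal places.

P(θ) = 1 / (1 + exp(−a(θ − b)))
P_1 = 1/(1+e^{-3.2000}) = 0.9608
P_2 = 1/(1+e^{-1.3500}) = 0.7941
L = (1−P_1) × P_2 = 0.0392 × 0.7941 = 0.03110

0.0311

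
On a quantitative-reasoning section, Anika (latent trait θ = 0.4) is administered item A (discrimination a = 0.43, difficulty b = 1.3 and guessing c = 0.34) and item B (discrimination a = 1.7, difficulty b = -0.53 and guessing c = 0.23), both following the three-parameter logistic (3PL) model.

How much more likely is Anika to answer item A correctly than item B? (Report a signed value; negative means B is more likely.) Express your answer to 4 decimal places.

-0.2617

P(θ) = c + (1 − c) · 1 / (1 + exp(−a(θ − b)))
P_A = 0.6069
P_B = 0.8686
P_A − P_B = -0.2617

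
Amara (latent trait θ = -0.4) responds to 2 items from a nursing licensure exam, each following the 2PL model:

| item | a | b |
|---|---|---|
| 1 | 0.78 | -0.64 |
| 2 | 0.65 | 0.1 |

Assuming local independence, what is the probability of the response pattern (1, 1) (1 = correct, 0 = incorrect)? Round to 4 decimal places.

0.2293

P(θ) = 1 / (1 + exp(−a(θ − b)))
P_1 = 1/(1+e^{-0.1872}) = 0.5467
P_2 = 1/(1+e^{0.3250}) = 0.4195
L = P_1 × P_2 = 0.5467 × 0.4195 = 0.22930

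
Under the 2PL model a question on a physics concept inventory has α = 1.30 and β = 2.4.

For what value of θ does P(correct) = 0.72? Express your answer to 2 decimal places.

P(θ) = 1 / (1 + exp(−α(θ − β)))
logit = ln(0.7200/0.2800) = 0.9445
θ = β + logit/(α) = 2.4 + 0.9445/1.3000 = 3.1265

3.13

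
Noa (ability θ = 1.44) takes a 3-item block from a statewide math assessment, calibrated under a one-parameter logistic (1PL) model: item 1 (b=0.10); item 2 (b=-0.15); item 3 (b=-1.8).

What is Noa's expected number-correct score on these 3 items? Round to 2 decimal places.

2.59

P(θ) = 1 / (1 + exp(−(θ − b)))
P_1 = 1/(1+e^{-1.3400}) = 0.7925
P_2 = 1/(1+e^{-1.5900}) = 0.8306
P_3 = 1/(1+e^{-3.2400}) = 0.9623
E[score] = 0.7925 + 0.8306 + 0.9623 = 2.5854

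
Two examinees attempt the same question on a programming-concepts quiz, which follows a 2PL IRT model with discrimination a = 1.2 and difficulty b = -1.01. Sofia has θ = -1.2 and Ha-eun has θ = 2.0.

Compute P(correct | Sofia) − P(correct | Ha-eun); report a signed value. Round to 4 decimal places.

-0.5305

P(θ) = 1 / (1 + exp(−a(θ − b)))
P(Sofia) = 0.4432  [exponent -0.2280]
P(Ha-eun) = 0.9737  [exponent 3.6120]
Difference = 0.4432 − 0.9737 = -0.5305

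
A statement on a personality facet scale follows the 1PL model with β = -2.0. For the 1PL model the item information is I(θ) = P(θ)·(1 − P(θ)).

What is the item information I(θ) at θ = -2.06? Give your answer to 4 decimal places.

P = 1/(1+e^{0.0600}) = 0.4850
P(1−P) = 0.4850 × 0.5150 = 0.2498
I = P(1−P) = 0.24978

0.2498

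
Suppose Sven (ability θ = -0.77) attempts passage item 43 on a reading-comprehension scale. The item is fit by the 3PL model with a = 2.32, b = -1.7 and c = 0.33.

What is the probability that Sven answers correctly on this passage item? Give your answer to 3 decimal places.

P(θ) = c + (1 − c) · 1 / (1 + exp(−a(θ − b)))
Exponent: 2.32 × (-0.77 − (-1.7)) = 2.1576
1/(1 + e^{-2.1576}) = 0.8964
P = 0.33 + 0.67 × 0.8964 = 0.9306

0.931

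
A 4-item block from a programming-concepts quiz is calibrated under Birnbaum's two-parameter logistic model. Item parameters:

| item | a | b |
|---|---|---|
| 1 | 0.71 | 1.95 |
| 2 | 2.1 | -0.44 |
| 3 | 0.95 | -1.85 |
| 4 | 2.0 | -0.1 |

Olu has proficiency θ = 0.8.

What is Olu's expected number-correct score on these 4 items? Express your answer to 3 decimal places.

3.021

P(θ) = 1 / (1 + exp(−a(θ − b)))
P_1 = 1/(1+e^{0.8165}) = 0.3065
P_2 = 1/(1+e^{-2.6040}) = 0.9311
P_3 = 1/(1+e^{-2.5175}) = 0.9254
P_4 = 1/(1+e^{-1.8000}) = 0.8581
E[score] = 0.3065 + 0.9311 + 0.9254 + 0.8581 = 3.0211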